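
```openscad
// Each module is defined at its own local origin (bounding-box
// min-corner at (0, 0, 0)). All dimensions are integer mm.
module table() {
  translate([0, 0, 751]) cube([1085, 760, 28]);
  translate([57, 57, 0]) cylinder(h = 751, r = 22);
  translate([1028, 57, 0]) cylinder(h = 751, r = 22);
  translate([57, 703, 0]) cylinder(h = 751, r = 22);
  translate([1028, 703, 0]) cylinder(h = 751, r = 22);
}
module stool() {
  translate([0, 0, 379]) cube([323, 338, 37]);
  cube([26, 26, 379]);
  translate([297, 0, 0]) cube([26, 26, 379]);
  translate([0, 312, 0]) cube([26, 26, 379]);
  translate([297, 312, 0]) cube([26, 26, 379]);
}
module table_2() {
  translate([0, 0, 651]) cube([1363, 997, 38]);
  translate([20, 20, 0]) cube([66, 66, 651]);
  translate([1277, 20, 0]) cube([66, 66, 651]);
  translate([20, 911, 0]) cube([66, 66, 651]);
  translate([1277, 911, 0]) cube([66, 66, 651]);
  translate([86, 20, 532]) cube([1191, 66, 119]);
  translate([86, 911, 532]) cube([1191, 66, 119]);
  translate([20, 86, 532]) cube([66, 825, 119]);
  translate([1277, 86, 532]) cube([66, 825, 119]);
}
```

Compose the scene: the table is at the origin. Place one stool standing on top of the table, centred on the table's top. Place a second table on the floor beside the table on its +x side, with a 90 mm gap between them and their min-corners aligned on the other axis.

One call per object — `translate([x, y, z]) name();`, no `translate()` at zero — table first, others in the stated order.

table();
translate([381, 211, 779]) stool();
translate([1175, 0, 0]) table_2();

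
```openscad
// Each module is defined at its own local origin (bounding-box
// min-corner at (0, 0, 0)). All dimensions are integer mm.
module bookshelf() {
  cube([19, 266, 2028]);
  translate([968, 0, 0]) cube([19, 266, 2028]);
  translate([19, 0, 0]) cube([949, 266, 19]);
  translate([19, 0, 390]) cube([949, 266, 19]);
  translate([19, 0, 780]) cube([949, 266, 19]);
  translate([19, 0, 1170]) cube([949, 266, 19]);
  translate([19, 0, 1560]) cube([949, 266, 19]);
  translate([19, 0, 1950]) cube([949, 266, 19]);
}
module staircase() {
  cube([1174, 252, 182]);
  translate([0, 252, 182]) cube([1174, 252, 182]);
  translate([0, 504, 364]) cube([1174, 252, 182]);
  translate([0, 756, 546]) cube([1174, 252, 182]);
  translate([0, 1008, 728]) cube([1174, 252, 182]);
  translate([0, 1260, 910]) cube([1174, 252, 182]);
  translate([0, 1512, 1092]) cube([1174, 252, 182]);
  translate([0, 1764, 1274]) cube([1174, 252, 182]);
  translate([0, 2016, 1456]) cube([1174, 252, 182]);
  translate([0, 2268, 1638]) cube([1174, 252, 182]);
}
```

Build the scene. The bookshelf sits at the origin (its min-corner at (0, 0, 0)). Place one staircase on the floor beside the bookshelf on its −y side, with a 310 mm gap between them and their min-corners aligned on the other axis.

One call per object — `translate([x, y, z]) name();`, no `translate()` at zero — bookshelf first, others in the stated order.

bookshelf();
translate([0, -2830, 0]) staircase();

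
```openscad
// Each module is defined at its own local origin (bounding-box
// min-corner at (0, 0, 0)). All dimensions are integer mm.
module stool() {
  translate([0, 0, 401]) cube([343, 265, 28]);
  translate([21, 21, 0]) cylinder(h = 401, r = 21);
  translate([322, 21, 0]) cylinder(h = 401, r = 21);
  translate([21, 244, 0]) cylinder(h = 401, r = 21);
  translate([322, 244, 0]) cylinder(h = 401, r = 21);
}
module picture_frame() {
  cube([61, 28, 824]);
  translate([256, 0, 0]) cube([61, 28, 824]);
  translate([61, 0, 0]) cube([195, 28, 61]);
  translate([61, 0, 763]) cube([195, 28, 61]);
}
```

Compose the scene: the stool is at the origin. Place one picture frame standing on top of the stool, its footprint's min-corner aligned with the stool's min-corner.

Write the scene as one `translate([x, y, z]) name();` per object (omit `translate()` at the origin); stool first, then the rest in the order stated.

stool();
translate([0, 0, 429]) picture_frame();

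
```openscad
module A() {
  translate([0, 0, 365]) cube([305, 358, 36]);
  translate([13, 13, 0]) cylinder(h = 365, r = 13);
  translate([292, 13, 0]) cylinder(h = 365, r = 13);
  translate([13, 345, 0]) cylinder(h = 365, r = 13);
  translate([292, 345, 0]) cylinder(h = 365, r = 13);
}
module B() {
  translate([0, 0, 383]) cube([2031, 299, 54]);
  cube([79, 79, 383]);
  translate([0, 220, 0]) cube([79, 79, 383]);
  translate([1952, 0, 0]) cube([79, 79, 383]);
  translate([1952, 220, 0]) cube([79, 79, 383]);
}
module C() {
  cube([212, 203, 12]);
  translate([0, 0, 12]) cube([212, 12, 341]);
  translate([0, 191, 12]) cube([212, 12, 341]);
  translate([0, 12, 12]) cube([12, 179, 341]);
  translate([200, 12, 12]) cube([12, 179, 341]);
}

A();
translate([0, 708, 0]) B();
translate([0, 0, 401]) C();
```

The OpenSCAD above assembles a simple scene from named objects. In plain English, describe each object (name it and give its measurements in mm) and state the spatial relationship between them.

A is a four-legged stool. The seat is 305×358 mm, 36 mm thick, top at z = 401 mm. It stands on four round legs, each 26 mm in diameter, from z = 0 to the seat underside, each leg's axis is inset half a diameter from the nearest pair of seat edges (so the leg's bounding box is flush with the corner).

B is a bench: a 2031×299 mm seat slab, 54 mm thick, top at z = 437 mm, on four 79×79 mm square legs flush with the seat corners and standing on z = 0.

C is an open storage box with external size 212×203×353 mm and wall thickness 12 mm (the base is also 12 mm thick). The base covers the whole footprint; the four walls stand on the base, with the y-facing walls full-width and the x-facing walls fitting between their inner faces.

The bench is on the floor beside the stool on its +y side. The open box is on top of the stool.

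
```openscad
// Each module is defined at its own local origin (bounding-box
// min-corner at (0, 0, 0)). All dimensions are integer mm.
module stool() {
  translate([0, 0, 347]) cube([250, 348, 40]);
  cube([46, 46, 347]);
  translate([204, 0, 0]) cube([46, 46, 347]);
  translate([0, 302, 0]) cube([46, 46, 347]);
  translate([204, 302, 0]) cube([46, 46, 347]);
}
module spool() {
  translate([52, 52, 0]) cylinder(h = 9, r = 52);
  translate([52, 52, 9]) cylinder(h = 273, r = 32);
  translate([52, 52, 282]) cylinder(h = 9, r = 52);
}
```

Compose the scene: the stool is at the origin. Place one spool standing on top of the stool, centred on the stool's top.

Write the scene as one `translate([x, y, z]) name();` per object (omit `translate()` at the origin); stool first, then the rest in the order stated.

stool();
translate([73, 122, 387]) spool();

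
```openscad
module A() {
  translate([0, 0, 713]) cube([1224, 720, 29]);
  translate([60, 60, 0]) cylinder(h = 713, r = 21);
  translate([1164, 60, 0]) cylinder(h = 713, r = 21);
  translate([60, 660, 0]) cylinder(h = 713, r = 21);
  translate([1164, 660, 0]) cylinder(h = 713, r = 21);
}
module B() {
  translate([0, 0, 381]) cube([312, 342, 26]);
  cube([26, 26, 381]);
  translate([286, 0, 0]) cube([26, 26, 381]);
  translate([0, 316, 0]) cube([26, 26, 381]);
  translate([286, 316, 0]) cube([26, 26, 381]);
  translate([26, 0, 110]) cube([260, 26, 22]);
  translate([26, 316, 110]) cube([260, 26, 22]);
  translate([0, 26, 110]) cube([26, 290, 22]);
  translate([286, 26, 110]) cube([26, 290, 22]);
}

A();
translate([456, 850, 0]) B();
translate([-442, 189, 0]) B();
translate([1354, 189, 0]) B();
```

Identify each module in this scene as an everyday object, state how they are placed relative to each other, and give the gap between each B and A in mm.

Each stool's nearest face is 130 mm from the table's bounding box.

A is a table. B is a stool. Three stools sit around the table at the +y, −x, +x sides. The gap between each stool and the table is 130 mm.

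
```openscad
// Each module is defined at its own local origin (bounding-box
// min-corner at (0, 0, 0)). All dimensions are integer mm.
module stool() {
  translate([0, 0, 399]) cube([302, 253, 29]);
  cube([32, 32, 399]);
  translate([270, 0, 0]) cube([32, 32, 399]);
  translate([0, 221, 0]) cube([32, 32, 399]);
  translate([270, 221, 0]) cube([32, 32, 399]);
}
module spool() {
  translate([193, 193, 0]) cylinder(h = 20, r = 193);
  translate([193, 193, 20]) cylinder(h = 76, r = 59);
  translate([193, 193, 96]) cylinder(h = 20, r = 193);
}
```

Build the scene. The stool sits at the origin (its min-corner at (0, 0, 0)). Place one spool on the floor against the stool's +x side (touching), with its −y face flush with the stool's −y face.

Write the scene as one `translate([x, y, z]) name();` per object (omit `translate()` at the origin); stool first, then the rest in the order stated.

stool();
translate([302, 0, 0]) spool();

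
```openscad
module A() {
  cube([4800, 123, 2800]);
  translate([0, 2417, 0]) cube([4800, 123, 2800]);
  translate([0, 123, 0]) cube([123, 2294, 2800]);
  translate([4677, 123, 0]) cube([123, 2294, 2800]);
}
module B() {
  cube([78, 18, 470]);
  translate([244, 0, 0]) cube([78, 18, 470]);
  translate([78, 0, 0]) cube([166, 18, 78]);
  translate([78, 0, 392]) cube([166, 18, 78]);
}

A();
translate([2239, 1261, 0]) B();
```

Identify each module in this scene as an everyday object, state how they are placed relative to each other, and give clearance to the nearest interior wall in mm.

A is a house frame. B is a picture frame. The picture frame sits inside the house frame, centred. The clearance to the nearest interior wall is 1138 mm.

Clearances: x = 2116, y = 1138; minimum 1138 mm.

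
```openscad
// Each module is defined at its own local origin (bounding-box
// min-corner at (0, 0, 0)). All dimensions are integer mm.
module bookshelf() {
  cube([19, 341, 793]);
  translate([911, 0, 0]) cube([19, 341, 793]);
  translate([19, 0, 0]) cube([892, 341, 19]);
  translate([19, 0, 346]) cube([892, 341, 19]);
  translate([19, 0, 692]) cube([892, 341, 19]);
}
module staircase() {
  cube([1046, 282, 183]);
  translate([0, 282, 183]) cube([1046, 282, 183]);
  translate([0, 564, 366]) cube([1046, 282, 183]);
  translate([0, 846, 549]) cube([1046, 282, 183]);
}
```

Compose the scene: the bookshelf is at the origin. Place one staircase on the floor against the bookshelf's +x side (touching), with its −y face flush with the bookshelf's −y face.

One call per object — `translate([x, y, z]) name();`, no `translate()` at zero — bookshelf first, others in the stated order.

bookshelf();
translate([930, 0, 0]) staircase();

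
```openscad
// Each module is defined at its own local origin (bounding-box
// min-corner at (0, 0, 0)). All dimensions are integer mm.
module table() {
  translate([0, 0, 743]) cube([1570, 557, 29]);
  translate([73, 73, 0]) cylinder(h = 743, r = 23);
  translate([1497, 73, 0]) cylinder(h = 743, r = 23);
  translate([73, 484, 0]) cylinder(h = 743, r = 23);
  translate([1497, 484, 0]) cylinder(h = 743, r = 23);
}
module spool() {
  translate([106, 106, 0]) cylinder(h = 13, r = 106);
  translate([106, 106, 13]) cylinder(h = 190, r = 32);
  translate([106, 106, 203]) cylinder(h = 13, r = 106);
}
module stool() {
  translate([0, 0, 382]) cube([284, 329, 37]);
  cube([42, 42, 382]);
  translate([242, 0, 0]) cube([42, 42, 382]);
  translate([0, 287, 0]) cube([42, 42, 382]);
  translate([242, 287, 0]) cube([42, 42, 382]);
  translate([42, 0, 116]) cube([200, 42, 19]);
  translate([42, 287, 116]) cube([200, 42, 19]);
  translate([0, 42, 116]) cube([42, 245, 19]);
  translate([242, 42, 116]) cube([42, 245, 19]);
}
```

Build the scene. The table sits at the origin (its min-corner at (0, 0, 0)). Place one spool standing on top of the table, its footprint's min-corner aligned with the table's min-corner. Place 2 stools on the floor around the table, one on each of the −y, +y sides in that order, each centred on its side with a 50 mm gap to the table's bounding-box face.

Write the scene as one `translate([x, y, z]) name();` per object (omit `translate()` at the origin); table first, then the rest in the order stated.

table();
translate([0, 0, 772]) spool();
translate([643, -379, 0]) stool();
translate([643, 607, 0]) stool();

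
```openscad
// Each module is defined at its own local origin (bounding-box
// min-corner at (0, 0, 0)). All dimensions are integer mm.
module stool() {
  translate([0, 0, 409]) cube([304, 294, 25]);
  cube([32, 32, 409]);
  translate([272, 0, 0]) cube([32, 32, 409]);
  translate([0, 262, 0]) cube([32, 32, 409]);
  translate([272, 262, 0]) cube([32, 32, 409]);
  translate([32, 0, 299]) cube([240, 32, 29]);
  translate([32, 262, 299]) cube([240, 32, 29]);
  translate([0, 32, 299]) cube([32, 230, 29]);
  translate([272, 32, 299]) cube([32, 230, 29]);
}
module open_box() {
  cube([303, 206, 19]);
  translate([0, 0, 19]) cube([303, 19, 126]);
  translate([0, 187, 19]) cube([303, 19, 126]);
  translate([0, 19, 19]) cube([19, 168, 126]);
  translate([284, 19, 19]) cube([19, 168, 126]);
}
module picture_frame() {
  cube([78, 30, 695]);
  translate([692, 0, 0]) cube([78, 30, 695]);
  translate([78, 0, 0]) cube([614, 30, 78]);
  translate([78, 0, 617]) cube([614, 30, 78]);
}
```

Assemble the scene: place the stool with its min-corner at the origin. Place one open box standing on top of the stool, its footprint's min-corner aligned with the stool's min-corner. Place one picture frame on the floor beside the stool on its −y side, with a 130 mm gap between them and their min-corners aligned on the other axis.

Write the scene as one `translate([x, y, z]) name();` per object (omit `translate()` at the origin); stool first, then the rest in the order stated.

stool();
translate([0, 0, 434]) open_box();
translate([0, -160, 0]) picture_frame();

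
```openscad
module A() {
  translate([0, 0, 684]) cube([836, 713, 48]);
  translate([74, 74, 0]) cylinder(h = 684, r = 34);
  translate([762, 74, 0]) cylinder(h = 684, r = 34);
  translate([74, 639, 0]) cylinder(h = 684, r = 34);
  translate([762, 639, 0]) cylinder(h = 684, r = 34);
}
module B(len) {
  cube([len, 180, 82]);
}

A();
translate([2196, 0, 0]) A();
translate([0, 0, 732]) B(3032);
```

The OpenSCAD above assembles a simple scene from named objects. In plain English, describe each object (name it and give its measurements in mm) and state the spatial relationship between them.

A is a table: top 836 mm (x) × 713 mm (y), 48 mm thick, upper face at z = 732 mm, on four round legs of 68 mm diameter, each leg's bounding box inset 40 mm from the nearest pair of top edges, running from z = 0 to the bottom of the top.

B is a rectangular beam 3032 mm long (x), 180 mm deep (y), 82 mm thick (z).

The beam spans the tops of two tables placed 1360 mm apart, resting at z = 732 mm.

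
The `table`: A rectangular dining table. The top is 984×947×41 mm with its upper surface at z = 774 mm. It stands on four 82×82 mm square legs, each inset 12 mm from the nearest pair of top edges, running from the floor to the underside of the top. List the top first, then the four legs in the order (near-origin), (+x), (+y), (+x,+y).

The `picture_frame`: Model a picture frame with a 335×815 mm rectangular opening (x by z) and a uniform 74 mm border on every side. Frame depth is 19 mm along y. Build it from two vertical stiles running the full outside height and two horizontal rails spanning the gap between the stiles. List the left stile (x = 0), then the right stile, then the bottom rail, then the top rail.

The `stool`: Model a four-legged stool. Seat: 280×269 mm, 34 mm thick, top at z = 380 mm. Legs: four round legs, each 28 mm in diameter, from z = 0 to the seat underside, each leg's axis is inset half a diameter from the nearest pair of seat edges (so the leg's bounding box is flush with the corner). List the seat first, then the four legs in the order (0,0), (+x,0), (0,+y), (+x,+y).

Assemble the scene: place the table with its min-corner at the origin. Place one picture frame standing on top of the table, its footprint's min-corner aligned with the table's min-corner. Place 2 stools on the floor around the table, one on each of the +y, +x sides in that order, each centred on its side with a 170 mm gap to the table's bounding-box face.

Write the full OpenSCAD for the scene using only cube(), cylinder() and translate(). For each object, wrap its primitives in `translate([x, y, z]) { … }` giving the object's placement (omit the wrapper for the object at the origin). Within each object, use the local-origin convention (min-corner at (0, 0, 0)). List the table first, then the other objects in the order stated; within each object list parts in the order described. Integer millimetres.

translate([0, 0, 733]) cube([984, 947, 41]);
translate([12, 12, 0]) cube([82, 82, 733]);
translate([890, 12, 0]) cube([82, 82, 733]);
translate([12, 853, 0]) cube([82, 82, 733]);
translate([890, 853, 0]) cube([82, 82, 733]);
translate([0, 0, 774]) {
  cube([74, 19, 963]);
  translate([409, 0, 0]) cube([74, 19, 963]);
  translate([74, 0, 0]) cube([335, 19, 74]);
  translate([74, 0, 889]) cube([335, 19, 74]);
}
translate([352, 1117, 0]) {
  translate([0, 0, 346]) cube([280, 269, 34]);
  translate([14, 14, 0]) cylinder(h = 346, r = 14);
  translate([266, 14, 0]) cylinder(h = 346, r = 14);
  translate([14, 255, 0]) cylinder(h = 346, r = 14);
  translate([266, 255, 0]) cylinder(h = 346, r = 14);
}
translate([1154, 339, 0]) {
  translate([0, 0, 346]) cube([280, 269, 34]);
  translate([14, 14, 0]) cylinder(h = 346, r = 14);
  translate([266, 14, 0]) cylinder(h = 346, r = 14);
  translate([14, 255, 0]) cylinder(h = 346, r = 14);
  translate([266, 255, 0]) cylinder(h = 346, r = 14);
}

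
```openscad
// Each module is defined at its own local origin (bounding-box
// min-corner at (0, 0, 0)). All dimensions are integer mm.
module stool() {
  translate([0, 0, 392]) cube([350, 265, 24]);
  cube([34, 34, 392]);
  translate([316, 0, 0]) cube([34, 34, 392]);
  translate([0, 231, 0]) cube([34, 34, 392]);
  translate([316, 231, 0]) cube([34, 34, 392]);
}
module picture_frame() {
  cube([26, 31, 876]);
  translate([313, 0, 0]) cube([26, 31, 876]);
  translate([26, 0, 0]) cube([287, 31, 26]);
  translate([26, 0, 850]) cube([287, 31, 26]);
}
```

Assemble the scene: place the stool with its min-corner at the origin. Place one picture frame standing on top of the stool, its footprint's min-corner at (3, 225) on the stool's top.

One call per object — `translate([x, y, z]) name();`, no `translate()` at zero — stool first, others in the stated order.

stool();
translate([3, 225, 416]) picture_frame();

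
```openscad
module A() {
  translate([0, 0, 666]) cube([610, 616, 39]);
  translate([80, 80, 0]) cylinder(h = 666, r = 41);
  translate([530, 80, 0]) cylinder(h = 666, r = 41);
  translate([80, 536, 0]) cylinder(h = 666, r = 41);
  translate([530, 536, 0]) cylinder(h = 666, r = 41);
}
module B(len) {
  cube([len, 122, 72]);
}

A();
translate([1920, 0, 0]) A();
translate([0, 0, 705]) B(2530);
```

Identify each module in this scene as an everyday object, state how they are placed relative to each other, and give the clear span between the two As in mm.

A is a table. B is a beam. A beam spans the tops of two tables. The clear span between the two tables is 1310 mm.

Second table starts at x = 1920; first ends at x = 610; clear span = 1920 − 610 = 1310 mm.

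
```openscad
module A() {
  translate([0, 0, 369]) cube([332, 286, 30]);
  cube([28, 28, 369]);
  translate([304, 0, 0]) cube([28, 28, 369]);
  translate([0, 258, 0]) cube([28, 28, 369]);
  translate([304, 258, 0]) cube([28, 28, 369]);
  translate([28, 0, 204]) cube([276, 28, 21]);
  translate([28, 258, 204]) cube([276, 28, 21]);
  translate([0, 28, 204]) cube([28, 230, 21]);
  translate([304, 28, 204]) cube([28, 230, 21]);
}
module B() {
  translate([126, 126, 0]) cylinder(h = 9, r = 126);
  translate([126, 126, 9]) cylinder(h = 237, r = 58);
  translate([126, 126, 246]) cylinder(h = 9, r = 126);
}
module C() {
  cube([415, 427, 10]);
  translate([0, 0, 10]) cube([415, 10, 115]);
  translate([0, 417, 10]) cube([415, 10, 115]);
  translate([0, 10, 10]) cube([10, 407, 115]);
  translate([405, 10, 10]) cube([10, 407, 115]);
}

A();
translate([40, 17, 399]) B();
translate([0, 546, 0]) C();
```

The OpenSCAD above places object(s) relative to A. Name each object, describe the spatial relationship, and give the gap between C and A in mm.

The open box's nearest face is 260 mm from the stool's +y face.

A is a stool. B is a spool. C is an open box. The spool is on top of the stool, centred. The open box is on the floor beside the stool on its +y side. The gap between the open box and the stool is 260 mm.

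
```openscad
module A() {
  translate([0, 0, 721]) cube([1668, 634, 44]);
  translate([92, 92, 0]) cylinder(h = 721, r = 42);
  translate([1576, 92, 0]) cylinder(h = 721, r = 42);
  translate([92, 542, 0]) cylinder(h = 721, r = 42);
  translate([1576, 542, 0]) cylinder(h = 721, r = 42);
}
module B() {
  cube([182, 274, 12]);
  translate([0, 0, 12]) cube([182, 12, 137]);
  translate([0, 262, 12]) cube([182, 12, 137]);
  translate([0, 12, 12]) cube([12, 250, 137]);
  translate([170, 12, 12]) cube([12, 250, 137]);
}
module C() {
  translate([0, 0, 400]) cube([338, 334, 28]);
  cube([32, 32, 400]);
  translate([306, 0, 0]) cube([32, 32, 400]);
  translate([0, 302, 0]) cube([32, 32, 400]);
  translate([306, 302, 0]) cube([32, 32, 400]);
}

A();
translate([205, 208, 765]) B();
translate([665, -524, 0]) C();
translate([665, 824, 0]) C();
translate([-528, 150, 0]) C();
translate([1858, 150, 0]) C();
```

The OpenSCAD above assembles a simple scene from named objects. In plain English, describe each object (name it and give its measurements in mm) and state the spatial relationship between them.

A is a rectangular dining table. The top is 1668×634×44 mm with its upper surface at z = 765 mm. It stands on four round legs of 84 mm diameter, each leg's bounding box inset 50 mm from the nearest pair of top edges, running from the floor to the underside of the top.

B is an open storage box with external size 182×274×149 mm and wall thickness 12 mm (the base is also 12 mm thick). The base covers the whole footprint; the four walls stand on the base, with the y-facing walls full-width and the x-facing walls fitting between their inner faces.

C is a four-legged stool. The seat is a 338×334×28 mm slab whose top surface is at z = 428 mm; four square legs, each 32×32 mm in cross-section, run from the floor (z = 0) to the underside of the seat, each flush with a corner of the seat.

The open box is on top of the table. Four stools sit around the table at the −y, +y, −x, +x sides.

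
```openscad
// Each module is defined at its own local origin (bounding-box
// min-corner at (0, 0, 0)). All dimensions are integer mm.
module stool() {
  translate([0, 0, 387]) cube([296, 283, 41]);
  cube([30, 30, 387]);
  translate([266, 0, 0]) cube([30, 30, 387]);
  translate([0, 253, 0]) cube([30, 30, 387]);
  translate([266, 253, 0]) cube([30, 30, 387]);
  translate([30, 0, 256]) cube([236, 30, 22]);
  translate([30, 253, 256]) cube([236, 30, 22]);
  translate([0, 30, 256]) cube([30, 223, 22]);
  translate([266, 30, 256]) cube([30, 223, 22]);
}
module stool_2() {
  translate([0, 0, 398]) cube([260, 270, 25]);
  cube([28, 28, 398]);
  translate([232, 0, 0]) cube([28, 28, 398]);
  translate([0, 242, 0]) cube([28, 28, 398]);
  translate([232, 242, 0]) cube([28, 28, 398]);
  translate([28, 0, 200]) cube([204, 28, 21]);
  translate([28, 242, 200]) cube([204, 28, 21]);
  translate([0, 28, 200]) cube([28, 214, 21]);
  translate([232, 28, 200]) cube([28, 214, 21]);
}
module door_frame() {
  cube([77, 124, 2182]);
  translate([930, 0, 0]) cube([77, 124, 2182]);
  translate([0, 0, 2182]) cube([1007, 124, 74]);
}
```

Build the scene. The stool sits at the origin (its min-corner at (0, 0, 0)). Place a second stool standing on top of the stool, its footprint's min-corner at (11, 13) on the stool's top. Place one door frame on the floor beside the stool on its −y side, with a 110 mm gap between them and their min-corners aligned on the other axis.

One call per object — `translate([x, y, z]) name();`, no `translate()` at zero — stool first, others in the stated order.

stool();
translate([11, 13, 428]) stool_2();
translate([0, -234, 0]) door_frame();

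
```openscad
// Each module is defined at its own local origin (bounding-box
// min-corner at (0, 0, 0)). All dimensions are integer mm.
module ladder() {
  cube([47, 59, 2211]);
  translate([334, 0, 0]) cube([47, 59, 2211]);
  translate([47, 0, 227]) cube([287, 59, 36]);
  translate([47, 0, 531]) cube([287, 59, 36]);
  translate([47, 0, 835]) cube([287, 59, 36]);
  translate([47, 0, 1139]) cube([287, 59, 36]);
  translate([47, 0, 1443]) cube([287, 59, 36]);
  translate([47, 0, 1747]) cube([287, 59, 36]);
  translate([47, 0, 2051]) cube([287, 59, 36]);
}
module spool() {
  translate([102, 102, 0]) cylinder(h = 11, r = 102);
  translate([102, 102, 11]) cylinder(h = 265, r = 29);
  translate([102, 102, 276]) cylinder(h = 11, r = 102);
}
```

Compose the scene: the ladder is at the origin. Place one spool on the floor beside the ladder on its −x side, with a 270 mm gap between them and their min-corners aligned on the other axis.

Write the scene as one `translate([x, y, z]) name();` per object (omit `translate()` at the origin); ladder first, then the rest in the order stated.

ladder();
translate([-474, 0, 0]) spool();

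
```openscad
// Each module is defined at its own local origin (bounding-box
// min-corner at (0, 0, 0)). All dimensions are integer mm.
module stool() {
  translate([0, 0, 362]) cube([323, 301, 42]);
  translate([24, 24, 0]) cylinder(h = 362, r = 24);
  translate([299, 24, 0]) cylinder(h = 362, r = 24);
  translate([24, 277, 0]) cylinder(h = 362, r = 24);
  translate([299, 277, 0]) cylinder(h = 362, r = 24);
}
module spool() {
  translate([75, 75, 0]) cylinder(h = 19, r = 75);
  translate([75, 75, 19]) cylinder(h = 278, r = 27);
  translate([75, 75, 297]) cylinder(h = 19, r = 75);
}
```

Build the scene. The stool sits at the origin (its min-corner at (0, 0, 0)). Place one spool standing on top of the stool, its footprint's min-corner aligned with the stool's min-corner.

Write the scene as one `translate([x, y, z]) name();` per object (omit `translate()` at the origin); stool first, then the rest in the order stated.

stool();
translate([0, 0, 404]) spool();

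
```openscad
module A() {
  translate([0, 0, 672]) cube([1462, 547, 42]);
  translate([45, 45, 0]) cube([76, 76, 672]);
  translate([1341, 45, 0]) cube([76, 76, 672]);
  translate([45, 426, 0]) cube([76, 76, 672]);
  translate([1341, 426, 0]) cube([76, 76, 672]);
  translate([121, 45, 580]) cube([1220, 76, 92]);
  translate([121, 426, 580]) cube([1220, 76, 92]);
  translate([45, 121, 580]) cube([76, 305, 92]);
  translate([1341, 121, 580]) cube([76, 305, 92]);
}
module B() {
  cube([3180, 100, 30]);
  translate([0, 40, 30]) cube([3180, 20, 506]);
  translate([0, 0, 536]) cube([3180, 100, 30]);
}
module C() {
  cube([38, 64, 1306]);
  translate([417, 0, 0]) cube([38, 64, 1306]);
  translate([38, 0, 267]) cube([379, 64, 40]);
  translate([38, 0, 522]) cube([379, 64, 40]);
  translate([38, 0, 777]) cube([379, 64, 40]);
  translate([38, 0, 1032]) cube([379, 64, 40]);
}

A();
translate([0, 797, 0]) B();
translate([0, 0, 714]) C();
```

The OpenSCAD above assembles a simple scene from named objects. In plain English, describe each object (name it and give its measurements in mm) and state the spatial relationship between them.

A is a table: top 1462 mm (x) × 547 mm (y), 42 mm thick, upper face at z = 714 mm, on four 76×76 mm square legs, each inset 45 mm from the nearest pair of top edges, running from z = 0 to the bottom of the top. Four apron rails, 76 mm thick and 92 mm tall, run between adjacent legs with their top edges flush with the underside of the top and their outer faces flush with the legs' outer faces.

B is an I-beam lying along x, 3180 mm long. Overall section height 566 mm. Two flanges 100 mm wide (y) and 30 mm thick, one on the floor and one at the top; a web 20 mm thick runs between them, centred on the flange width.

C is a wooden ladder with two side rails of 38×64 mm section and 1306 mm height, set 455 mm apart overall. Between them run 4 rectangular rungs (64 mm deep, 40 mm thick), front faces flush with the rails' −y face. The bottom of the first rung is 267 mm above the floor and each subsequent rung is 255 mm higher than the one below.

The I-beam is on the floor beside the table on its +y side. The ladder is on top of the table.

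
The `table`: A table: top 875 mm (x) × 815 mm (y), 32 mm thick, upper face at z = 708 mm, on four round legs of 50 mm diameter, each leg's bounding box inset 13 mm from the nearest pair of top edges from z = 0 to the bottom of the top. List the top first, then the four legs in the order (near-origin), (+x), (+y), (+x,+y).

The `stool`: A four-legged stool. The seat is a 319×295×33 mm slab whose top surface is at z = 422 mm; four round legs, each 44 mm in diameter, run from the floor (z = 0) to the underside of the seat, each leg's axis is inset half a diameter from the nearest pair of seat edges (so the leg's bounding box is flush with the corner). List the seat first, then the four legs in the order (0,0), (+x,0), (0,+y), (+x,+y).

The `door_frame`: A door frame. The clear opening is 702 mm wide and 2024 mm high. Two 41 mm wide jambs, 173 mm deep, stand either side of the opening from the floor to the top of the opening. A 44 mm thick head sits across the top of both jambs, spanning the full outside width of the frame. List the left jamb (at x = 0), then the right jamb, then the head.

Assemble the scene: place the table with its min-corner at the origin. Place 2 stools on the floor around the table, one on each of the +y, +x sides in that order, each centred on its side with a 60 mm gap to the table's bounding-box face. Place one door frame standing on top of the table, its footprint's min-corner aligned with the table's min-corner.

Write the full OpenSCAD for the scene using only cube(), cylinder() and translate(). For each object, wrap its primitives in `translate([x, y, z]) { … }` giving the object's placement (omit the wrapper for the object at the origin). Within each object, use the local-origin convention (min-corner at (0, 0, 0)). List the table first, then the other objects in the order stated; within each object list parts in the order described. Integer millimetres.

translate([0, 0, 676]) cube([875, 815, 32]);
translate([38, 38, 0]) cylinder(h = 676, r = 25);
translate([837, 38, 0]) cylinder(h = 676, r = 25);
translate([38, 777, 0]) cylinder(h = 676, r = 25);
translate([837, 777, 0]) cylinder(h = 676, r = 25);
translate([278, 875, 0]) {
  translate([0, 0, 389]) cube([319, 295, 33]);
  translate([22, 22, 0]) cylinder(h = 389, r = 22);
  translate([297, 22, 0]) cylinder(h = 389, r = 22);
  translate([22, 273, 0]) cylinder(h = 389, r = 22);
  translate([297, 273, 0]) cylinder(h = 389, r = 22);
}
translate([935, 260, 0]) {
  translate([0, 0, 389]) cube([319, 295, 33]);
  translate([22, 22, 0]) cylinder(h = 389, r = 22);
  translate([297, 22, 0]) cylinder(h = 389, r = 22);
  translate([22, 273, 0]) cylinder(h = 389, r = 22);
  translate([297, 273, 0]) cylinder(h = 389, r = 22);
}
translate([0, 0, 708]) {
  cube([41, 173, 2024]);
  translate([743, 0, 0]) cube([41, 173, 2024]);
  translate([0, 0, 2024]) cube([784, 173, 44]);
}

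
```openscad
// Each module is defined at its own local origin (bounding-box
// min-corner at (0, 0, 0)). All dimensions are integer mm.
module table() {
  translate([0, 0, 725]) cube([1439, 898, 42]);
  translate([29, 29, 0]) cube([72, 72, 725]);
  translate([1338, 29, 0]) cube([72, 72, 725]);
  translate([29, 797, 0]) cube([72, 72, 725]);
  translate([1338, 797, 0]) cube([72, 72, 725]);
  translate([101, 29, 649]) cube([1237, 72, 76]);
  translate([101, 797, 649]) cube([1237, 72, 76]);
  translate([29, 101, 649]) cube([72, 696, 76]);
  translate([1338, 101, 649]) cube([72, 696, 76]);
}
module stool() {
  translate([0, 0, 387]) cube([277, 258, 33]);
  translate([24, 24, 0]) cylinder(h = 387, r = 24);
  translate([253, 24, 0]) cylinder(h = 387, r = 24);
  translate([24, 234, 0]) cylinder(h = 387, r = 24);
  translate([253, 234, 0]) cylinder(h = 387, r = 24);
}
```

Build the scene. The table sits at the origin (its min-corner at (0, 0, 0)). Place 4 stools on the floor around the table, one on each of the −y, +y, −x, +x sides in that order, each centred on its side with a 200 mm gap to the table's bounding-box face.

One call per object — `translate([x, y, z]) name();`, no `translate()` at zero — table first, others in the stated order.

table();
translate([581, -458, 0]) stool();
translate([581, 1098, 0]) stool();
translate([-477, 320, 0]) stool();
translate([1639, 320, 0]) stool();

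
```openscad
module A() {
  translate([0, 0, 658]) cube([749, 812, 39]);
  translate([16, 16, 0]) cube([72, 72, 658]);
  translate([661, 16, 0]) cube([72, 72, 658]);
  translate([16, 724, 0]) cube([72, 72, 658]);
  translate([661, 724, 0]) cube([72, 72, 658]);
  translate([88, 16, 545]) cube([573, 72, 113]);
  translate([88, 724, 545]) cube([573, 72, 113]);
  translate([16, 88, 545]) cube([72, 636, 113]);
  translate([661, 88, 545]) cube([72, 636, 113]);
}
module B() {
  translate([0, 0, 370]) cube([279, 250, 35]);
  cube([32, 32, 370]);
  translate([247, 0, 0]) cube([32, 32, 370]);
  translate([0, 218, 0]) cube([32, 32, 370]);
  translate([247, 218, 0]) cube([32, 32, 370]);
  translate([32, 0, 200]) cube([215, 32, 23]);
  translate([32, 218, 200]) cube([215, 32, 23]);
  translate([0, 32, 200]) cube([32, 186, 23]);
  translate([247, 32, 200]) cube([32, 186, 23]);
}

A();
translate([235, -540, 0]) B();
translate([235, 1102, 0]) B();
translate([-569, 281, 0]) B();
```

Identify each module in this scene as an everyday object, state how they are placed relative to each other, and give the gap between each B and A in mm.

A is a table. B is a stool. Three stools sit around the table at the −y, +y, −x sides. The gap between each stool and the table is 290 mm.

Each stool's nearest face is 290 mm from the table's bounding box.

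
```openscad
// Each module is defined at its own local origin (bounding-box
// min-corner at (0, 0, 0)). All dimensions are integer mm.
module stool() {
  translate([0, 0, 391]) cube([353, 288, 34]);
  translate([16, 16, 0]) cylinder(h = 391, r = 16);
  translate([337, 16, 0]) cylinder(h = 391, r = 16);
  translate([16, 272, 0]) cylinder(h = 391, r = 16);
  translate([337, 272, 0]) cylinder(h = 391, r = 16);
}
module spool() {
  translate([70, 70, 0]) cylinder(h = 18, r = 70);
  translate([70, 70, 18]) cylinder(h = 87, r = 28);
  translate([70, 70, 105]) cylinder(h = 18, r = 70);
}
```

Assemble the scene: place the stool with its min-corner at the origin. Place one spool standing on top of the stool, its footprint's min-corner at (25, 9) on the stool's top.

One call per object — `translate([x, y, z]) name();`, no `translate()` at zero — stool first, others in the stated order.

stool();
translate([25, 9, 425]) spool();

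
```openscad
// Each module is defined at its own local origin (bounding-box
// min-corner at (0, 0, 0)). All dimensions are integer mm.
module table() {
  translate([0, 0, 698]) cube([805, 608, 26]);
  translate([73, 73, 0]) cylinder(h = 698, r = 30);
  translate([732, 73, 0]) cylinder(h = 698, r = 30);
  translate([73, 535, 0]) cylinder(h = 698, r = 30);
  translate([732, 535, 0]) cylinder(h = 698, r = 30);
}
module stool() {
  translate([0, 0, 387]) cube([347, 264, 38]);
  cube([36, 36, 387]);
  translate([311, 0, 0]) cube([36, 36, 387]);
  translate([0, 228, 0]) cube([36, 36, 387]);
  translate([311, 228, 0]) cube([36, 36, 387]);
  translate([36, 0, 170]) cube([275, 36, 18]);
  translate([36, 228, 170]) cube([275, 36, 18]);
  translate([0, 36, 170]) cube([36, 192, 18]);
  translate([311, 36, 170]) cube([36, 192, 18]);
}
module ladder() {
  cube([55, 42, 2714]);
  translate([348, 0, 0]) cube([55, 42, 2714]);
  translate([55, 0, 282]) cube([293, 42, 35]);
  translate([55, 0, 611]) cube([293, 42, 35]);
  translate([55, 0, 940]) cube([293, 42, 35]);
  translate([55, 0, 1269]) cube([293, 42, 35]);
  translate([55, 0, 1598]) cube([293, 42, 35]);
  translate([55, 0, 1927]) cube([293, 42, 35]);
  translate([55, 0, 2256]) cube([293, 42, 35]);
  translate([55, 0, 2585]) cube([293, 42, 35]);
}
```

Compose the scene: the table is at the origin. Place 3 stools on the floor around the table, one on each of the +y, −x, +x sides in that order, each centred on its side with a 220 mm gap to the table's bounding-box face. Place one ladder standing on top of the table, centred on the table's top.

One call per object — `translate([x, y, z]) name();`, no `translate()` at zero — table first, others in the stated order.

table();
translate([229, 828, 0]) stool();
translate([-567, 172, 0]) stool();
translate([1025, 172, 0]) stool();
translate([201, 283, 724]) ladder();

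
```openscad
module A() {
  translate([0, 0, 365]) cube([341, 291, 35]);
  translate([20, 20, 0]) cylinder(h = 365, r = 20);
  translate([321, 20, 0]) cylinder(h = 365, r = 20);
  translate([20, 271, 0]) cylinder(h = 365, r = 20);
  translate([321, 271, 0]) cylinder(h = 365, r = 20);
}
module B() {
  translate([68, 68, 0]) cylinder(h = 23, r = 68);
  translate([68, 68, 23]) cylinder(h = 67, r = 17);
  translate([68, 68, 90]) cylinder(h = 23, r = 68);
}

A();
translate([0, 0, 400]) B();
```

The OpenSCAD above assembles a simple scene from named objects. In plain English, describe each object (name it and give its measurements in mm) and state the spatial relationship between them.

A is a simple wooden stool: a rectangular seat 341 mm (x) by 291 mm (y), 35 mm thick, top face at z = 400 mm, on four round legs, each 40 mm in diameter. The legs rest on z = 0, each leg's axis is inset half a diameter from the nearest pair of seat edges (so the leg's bounding box is flush with the corner).

B is a spool: two coaxial disc flanges of radius 68 mm and thickness 23 mm, joined by a core cylinder of radius 17 mm and height 67 mm. The lower flange rests on z = 0 and the three cylinders share a vertical axis.

The spool is on top of the stool.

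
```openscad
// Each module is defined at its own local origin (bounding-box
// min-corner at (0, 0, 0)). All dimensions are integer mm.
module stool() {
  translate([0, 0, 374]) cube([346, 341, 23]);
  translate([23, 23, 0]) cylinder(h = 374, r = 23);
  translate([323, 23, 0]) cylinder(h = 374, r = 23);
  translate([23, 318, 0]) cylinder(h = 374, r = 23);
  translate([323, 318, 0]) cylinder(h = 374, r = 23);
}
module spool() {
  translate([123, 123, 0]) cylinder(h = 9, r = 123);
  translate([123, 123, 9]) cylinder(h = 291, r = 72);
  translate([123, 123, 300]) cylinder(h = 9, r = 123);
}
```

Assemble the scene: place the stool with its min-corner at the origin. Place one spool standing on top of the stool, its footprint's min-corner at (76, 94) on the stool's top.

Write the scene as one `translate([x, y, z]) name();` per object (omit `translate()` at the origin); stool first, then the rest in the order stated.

stool();
translate([76, 94, 397]) spool();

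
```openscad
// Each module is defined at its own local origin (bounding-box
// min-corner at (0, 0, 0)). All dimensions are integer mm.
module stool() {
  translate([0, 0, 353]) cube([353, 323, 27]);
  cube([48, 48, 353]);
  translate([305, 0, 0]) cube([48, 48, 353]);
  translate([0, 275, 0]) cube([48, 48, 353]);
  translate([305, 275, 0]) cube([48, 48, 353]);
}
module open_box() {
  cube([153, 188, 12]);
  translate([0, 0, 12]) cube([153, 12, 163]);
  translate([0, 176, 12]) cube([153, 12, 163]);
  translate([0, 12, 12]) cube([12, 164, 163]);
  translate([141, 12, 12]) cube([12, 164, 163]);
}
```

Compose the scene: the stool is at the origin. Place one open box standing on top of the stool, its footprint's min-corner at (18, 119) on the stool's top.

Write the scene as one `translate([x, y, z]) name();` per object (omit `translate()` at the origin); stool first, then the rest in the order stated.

stool();
translate([18, 119, 380]) open_box();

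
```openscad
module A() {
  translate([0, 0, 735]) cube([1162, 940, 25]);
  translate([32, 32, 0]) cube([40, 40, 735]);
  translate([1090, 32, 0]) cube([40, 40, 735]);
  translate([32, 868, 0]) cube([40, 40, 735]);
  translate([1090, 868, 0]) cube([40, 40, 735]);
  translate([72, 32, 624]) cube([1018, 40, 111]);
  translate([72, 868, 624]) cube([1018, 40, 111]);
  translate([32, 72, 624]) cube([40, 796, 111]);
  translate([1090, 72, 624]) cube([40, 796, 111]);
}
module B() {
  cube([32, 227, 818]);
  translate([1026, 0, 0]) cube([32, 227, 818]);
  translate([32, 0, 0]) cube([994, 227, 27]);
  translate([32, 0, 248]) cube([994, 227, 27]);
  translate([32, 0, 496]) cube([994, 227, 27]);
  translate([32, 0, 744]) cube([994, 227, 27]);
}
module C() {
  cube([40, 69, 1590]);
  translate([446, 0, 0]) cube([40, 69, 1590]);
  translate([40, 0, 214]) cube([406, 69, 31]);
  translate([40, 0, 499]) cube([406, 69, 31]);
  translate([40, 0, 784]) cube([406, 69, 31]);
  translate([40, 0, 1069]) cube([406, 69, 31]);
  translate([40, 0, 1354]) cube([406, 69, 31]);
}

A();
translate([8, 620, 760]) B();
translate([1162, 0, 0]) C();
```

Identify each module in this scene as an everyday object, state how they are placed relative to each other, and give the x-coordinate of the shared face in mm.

The table's +x face and the ladder's −x face are both at x = 1162 mm.

A is a table. B is a bookshelf. C is a ladder. The bookshelf is on top of the table. The ladder is against the table's +x side, with their −y faces flush. The x-coordinate of the shared face is 1162 mm.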